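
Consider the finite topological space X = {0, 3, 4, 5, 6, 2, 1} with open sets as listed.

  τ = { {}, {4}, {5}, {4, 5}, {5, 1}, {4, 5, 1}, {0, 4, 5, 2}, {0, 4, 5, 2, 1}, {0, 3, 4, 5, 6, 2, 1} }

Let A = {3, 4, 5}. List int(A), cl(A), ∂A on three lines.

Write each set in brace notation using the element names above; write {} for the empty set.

int(A) = {4, 5}
cl(A)  = {0, 3, 4, 5, 6, 2, 1}
∂A     = {0, 3, 6, 2, 1}

opens ⊆ A: {}, {4}, {5}, {4, 5}; union → int = {4, 5}
complement {0, 6, 2, 1}; its interior {}; cl(A) = X∖{} = {0, 3, 4, 5, 6, 2, 1}
boundary = {0, 3, 4, 5, 6, 2, 1} ∖ {4, 5} = {0, 3, 6, 2, 1}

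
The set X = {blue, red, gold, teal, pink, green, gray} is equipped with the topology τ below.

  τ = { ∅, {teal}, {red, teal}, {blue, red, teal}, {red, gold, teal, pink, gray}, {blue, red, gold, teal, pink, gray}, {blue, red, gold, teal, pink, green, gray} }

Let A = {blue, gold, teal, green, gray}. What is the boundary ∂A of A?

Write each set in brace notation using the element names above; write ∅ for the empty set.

U open, U⊆A: ∅, {teal}. int(A) = ⋃ = {teal}
X∖A={red, pink}, int(X∖A)=∅, hence cl(A)={blue, red, gold, teal, pink, green, gray}
∂A: remove int from cl → {blue, red, gold, pink, green, gray}

{blue, red, gold, pink, green, gray}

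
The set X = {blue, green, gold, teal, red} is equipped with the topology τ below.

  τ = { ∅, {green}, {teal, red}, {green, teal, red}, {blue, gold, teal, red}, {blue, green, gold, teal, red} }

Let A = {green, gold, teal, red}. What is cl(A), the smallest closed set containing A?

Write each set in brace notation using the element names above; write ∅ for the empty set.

{blue, green, gold, teal, red}

cl via duality: int({blue}) = ∅, so X∖∅ = {blue, green, gold, teal, red}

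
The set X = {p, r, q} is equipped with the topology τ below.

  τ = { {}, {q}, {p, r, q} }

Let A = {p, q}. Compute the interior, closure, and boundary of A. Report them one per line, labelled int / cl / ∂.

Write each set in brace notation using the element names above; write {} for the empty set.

U open, U⊆A: {}, {q}. int(A) = ⋃ = {q}
X∖A={r}, int(X∖A)={}, hence cl(A)={p, r, q}
∂A: remove int from cl → {p, r}

int(A) = {q}
cl(A)  = {p, r, q}
∂A     = {p, r}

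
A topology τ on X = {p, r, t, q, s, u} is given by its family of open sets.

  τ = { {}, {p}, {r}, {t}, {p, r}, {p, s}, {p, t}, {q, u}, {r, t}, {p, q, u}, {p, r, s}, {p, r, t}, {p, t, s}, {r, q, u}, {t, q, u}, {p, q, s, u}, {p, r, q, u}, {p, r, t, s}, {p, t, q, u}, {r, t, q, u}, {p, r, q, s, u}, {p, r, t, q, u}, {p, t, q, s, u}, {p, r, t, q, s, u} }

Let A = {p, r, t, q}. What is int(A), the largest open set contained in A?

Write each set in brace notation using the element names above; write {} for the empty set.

open subsets of A: {}, {t}, {p}, {r}, {p, t}, {p, r}, {r, t}, {p, r, t}; so int(A) = {p, r, t}

{p, r, t}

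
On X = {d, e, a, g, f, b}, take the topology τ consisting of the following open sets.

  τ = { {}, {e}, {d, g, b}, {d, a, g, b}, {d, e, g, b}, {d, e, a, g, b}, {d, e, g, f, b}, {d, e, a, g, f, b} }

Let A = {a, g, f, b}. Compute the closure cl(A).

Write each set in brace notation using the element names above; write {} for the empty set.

{d, a, g, f, b}

X∖A={d, e}, int(X∖A)={e}, hence cl(A)={d, a, g, f, b}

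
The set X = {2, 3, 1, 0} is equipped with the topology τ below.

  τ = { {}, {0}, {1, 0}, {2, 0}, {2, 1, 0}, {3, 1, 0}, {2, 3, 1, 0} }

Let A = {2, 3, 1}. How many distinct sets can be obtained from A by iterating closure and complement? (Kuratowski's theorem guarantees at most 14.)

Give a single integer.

4

complement {0}; its interior {0}; cl(A) = X∖{0} = {2, 3, 1}
With k = closure, c = complement:
  1. A     = {2, 3, 1}
  2. cA    = {0}
  3. kcA   = {2, 3, 1, 0}
  4. ckcA  = {}
k, c of each give nothing new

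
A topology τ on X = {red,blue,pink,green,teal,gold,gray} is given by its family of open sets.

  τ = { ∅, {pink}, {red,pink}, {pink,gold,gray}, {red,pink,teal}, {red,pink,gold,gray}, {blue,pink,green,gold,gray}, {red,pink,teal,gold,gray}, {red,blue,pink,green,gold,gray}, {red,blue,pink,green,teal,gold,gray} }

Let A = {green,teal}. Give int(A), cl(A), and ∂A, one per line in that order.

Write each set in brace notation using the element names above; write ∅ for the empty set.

U open, U⊆A: ∅. int(A) = ⋃ = ∅
X∖A={red,blue,pink,gold,gray}, int(X∖A)={red,pink,gold,gray}, hence cl(A)={blue,green,teal}
∂A: remove int from cl → {blue,green,teal}

int(A) = ∅
cl(A)  = {blue,green,teal}
∂A     = {blue,green,teal}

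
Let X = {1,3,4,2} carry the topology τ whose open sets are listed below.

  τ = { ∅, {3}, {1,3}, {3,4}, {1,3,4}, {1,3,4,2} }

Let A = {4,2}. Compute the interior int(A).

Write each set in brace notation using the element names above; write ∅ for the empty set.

∅

interior: largest open inside A is ∅ (from ∅)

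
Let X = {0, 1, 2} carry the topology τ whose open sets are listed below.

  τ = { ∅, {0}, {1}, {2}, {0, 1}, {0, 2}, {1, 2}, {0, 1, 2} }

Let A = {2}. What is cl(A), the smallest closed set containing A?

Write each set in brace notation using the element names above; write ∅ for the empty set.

{2}

cl via duality: int({0, 1}) = {0, 1}, so X∖{0, 1} = {2}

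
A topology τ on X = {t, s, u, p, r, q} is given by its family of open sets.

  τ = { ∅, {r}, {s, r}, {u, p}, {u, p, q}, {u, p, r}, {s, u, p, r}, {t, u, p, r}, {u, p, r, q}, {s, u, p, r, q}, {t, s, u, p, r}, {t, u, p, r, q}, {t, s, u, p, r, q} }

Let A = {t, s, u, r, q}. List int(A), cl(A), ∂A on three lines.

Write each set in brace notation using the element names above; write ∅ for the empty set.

int(A) = {s, r}
cl(A)  = {t, s, u, p, r, q}
∂A     = {t, u, p, q}

interior: largest open inside A is {s, r} (from ∅, {r}, {s, r})
cl via duality: int({p}) = ∅, so X∖∅ = {t, s, u, p, r, q}
cl∖int = {t, u, p, q}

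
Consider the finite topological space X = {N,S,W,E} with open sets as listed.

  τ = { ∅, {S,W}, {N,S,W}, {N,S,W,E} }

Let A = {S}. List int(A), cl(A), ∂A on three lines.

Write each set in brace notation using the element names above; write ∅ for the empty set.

open subsets of A: ∅; so int(A) = ∅
closure: X∖int(X∖A) = X∖∅ = {N,S,W,E}
∂A = {N,S,W,E} minus ∅ = {N,S,W,E}

int(A) = ∅
cl(A)  = {N,S,W,E}
∂A     = {N,S,W,E}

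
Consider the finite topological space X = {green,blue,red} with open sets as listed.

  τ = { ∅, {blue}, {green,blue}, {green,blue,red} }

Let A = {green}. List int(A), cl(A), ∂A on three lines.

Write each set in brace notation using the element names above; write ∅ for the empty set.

int(A) = ∅
cl(A)  = {green,red}
∂A     = {green,red}

opens ⊆ A: ∅; union → int = ∅
complement {blue,red}; its interior {blue}; cl(A) = X∖{blue} = {green,red}
boundary = {green,red} ∖ ∅ = {green,red}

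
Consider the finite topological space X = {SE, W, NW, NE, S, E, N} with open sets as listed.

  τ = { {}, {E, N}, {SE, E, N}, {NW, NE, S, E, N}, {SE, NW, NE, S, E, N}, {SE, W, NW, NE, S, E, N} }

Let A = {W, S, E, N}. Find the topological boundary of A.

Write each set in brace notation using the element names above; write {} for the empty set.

{SE, W, NW, NE, S}

interior: largest open inside A is {E, N} (from {}, {E, N})
cl via duality: int({SE, NW, NE}) = {}, so X∖{} = {SE, W, NW, NE, S, E, N}
cl∖int = {SE, W, NW, NE, S}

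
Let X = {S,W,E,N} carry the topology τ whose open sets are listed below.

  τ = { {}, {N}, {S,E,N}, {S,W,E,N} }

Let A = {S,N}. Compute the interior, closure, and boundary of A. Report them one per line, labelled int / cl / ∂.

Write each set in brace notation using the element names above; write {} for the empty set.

int(A) = {N}
cl(A)  = {S,W,E,N}
∂A     = {S,W,E}

opens ⊆ A: {}, {N}; union → int = {N}
complement {W,E}; its interior {}; cl(A) = X∖{} = {S,W,E,N}
boundary = {S,W,E,N} ∖ {N} = {S,W,E}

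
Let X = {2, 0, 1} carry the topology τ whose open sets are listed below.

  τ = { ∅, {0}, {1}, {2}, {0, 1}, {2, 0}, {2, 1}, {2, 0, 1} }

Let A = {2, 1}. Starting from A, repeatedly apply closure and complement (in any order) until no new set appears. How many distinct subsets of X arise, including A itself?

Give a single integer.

2

closure: X∖int(X∖A) = X∖{0} = {2, 1}
Let k=closure and c=complement:
  1. A     = {2, 1}
  2. cA    = {0}
— saturated at 2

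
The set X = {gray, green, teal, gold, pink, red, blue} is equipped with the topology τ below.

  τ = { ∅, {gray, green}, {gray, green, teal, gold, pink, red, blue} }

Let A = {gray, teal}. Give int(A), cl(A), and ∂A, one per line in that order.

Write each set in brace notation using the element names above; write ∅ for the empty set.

int(A) = ∅
cl(A)  = {gray, green, teal, gold, pink, red, blue}
∂A     = {gray, green, teal, gold, pink, red, blue}

interior: largest open inside A is ∅ (from ∅)
cl via duality: int({green, gold, pink, red, blue}) = ∅, so X∖∅ = {gray, green, teal, gold, pink, red, blue}
cl∖int = {gray, green, teal, gold, pink, red, blue}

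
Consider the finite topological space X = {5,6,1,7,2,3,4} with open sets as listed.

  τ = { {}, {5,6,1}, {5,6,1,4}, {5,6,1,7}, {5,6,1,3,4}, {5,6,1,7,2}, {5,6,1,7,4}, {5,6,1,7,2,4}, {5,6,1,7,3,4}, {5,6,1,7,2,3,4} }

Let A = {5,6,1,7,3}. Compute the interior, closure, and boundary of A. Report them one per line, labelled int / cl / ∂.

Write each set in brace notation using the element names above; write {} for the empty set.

interior: largest open inside A is {5,6,1,7} (from {}, {5,6,1}, {5,6,1,7})
cl via duality: int({2,4}) = {}, so X∖{} = {5,6,1,7,2,3,4}
cl∖int = {2,3,4}

int(A) = {5,6,1,7}
cl(A)  = {5,6,1,7,2,3,4}
∂A     = {2,3,4}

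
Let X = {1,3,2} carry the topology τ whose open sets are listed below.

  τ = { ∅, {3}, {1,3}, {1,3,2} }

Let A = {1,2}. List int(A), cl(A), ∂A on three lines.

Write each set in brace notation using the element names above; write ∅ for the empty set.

int(A) = ∅
cl(A)  = {1,2}
∂A     = {1,2}

opens ⊆ A: ∅; union → int = ∅
complement {3}; its interior {3}; cl(A) = X∖{3} = {1,2}
boundary = {1,2} ∖ ∅ = {1,2}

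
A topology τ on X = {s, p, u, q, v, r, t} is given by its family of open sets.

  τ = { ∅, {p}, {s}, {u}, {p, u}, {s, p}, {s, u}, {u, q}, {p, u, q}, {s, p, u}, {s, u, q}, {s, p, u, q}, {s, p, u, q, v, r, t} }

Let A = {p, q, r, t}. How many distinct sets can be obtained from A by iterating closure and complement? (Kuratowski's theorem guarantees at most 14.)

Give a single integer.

cl via duality: int({s, u, v}) = {s, u}, so X∖{s, u} = {p, q, v, r, t}
Write k for closure, c for complement:
  1. A     = {p, q, r, t}
  2. kA    = {p, q, v, r, t}
  3. cA    = {s, u, v}
  4. ckA   = {s, u}
  5. kcA   = {s, u, q, v, r, t}
  6. ckcA  = {p}
  7. kckcA = {p, v, r, t}
  8. ckckcA = {s, u, q}
applying k or c yields no new set

8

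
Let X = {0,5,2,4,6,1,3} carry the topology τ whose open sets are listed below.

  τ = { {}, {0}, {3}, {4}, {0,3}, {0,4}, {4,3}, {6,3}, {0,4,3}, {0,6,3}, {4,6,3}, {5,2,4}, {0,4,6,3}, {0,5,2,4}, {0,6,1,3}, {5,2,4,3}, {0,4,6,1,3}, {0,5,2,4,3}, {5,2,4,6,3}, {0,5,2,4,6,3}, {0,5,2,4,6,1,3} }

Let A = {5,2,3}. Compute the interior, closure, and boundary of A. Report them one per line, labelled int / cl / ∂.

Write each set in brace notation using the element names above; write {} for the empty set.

open subsets of A: {}, {3}; so int(A) = {3}
closure: X∖int(X∖A) = X∖{0,4} = {5,2,6,1,3}
∂A = {5,2,6,1,3} minus {3} = {5,2,6,1}

int(A) = {3}
cl(A)  = {5,2,6,1,3}
∂A     = {5,2,6,1}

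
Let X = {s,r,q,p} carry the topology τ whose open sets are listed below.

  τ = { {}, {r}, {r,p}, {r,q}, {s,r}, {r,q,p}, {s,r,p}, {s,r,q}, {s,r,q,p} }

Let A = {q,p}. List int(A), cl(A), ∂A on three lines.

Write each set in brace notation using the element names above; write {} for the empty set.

int(A) = {}
cl(A)  = {q,p}
∂A     = {q,p}

open subsets of A: {}; so int(A) = {}
closure: X∖int(X∖A) = X∖{s,r} = {q,p}
∂A = {q,p} minus {} = {q,p}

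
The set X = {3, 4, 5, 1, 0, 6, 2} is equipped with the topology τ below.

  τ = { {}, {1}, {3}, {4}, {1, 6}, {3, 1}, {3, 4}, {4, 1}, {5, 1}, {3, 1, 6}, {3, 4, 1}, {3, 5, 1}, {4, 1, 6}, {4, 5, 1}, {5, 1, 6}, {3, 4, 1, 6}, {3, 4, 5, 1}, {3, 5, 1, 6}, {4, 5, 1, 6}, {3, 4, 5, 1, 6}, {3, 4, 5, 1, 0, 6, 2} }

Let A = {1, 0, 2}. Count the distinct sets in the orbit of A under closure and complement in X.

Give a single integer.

complement {3, 4, 5, 6}; its interior {3, 4}; cl(A) = X∖{3, 4} = {5, 1, 0, 6, 2}
With k = closure, c = complement:
  1. A     = {1, 0, 2}
  2. kA    = {5, 1, 0, 6, 2}
  3. cA    = {3, 4, 5, 6}
  4. ckA   = {3, 4}
  5. kcA   = {3, 4, 5, 0, 6, 2}
  6. kckA  = {3, 4, 0, 2}
  7. ckcA  = {1}
  8. ckckA = {5, 1, 6}
k, c of each give nothing new

8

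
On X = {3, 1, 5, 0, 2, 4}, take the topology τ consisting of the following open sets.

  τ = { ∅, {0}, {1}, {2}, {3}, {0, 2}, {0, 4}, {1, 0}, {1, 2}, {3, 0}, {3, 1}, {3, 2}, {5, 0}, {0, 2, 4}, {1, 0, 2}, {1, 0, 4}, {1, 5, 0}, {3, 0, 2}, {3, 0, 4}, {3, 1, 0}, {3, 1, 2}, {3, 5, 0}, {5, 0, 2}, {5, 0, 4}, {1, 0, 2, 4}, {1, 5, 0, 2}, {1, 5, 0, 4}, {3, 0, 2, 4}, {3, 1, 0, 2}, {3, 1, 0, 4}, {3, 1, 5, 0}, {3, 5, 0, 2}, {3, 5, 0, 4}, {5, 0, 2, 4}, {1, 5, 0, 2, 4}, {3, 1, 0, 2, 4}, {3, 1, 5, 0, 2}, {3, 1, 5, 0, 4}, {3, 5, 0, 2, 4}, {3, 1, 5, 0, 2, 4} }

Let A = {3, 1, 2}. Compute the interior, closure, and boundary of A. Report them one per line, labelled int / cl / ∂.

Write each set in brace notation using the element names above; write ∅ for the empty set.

int(A) = {3, 1, 2}
cl(A)  = {3, 1, 2}
∂A     = ∅

U open, U⊆A: ∅, {2}, {1}, {3}, {3, 2}, {3, 1}, {1, 2}, {3, 1, 2}. int(A) = ⋃ = {3, 1, 2}
X∖A={5, 0, 4}, int(X∖A)={5, 0, 4}, hence cl(A)={3, 1, 2}
∂A: remove int from cl → ∅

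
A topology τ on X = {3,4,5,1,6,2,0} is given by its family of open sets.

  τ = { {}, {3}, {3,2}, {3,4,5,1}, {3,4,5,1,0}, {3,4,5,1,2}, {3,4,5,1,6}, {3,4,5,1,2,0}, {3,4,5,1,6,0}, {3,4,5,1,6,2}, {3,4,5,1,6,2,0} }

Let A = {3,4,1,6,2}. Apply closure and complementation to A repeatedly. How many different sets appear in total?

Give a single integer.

closure: X∖int(X∖A) = X∖{} = {3,4,5,1,6,2,0}
Let k=closure and c=complement:
  1. A     = {3,4,1,6,2}
  2. kA    = {3,4,5,1,6,2,0}
  3. cA    = {5,0}
  4. ckA   = {}
  5. kcA   = {4,5,1,6,0}
  6. ckcA  = {3,2}
— saturated at 6

6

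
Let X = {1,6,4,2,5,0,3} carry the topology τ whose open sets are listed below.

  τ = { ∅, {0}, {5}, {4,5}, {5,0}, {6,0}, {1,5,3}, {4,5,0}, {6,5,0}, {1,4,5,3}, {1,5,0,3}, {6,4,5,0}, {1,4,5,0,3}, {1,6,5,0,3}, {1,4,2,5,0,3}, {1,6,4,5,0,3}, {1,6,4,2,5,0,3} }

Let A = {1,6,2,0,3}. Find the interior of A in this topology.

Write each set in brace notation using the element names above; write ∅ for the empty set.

U open, U⊆A: ∅, {0}, {6,0}. int(A) = ⋃ = {6,0}

{6,0}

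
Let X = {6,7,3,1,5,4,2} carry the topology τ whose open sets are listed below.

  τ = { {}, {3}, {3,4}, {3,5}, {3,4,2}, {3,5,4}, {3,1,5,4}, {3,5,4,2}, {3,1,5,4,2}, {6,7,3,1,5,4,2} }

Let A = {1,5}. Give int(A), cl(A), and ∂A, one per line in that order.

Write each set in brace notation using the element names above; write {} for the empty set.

U open, U⊆A: {}. int(A) = ⋃ = {}
X∖A={6,7,3,4,2}, int(X∖A)={3,4,2}, hence cl(A)={6,7,1,5}
∂A: remove int from cl → {6,7,1,5}

int(A) = {}
cl(A)  = {6,7,1,5}
∂A     = {6,7,1,5}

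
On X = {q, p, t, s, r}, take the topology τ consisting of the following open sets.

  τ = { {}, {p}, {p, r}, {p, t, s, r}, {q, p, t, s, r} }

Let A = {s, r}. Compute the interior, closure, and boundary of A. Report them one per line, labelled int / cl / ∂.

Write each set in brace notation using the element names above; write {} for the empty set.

opens ⊆ A: {}; union → int = {}
complement {q, p, t}; its interior {p}; cl(A) = X∖{p} = {q, t, s, r}
boundary = {q, t, s, r} ∖ {} = {q, t, s, r}

int(A) = {}
cl(A)  = {q, t, s, r}
∂A     = {q, t, s, r}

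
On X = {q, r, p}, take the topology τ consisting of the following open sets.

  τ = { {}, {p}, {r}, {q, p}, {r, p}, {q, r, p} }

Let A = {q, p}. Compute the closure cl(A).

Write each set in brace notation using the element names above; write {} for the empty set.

{q, p}

complement {r}; its interior {r}; cl(A) = X∖{r} = {q, p}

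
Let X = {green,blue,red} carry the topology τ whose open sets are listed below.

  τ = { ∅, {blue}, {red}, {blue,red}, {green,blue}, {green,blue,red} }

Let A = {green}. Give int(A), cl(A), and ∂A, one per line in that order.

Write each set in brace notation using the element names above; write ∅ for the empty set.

int(A) = ∅
cl(A)  = {green}
∂A     = {green}

open subsets of A: ∅; so int(A) = ∅
closure: X∖int(X∖A) = X∖{blue,red} = {green}
∂A = {green} minus ∅ = {green}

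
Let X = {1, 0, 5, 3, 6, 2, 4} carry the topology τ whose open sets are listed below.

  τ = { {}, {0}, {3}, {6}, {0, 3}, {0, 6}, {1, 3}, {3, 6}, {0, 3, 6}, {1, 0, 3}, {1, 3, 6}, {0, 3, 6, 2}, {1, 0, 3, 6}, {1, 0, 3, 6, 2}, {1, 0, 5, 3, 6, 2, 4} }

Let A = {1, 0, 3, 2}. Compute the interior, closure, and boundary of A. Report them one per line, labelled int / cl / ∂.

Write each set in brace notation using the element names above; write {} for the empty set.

int(A) = {1, 0, 3}
cl(A)  = {1, 0, 5, 3, 2, 4}
∂A     = {5, 2, 4}

U open, U⊆A: {}, {0}, {3}, {0, 3}, {1, 3}, {1, 0, 3}. int(A) = ⋃ = {1, 0, 3}
X∖A={5, 6, 4}, int(X∖A)={6}, hence cl(A)={1, 0, 5, 3, 2, 4}
∂A: remove int from cl → {5, 2, 4}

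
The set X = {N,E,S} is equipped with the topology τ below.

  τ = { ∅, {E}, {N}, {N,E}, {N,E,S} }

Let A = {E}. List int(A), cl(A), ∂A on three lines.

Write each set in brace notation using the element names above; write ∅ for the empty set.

int(A) = {E}
cl(A)  = {E,S}
∂A     = {S}

U open, U⊆A: ∅, {E}. int(A) = ⋃ = {E}
X∖A={N,S}, int(X∖A)={N}, hence cl(A)={E,S}
∂A: remove int from cl → {S}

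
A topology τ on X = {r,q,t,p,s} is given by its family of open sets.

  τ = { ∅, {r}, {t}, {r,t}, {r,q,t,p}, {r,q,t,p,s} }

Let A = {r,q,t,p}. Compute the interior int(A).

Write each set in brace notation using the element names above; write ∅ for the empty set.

open subsets of A: ∅, {t}, {r}, {r,t}, {r,q,t,p}; so int(A) = {r,q,t,p}

{r,q,t,p}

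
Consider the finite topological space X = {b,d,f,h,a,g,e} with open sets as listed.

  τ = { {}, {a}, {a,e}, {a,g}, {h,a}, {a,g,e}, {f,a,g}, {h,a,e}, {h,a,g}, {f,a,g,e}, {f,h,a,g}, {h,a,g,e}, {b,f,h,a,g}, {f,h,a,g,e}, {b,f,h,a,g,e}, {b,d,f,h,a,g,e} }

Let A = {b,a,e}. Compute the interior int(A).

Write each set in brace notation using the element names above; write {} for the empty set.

open subsets of A: {}, {a}, {a,e}; so int(A) = {a,e}

{a,e}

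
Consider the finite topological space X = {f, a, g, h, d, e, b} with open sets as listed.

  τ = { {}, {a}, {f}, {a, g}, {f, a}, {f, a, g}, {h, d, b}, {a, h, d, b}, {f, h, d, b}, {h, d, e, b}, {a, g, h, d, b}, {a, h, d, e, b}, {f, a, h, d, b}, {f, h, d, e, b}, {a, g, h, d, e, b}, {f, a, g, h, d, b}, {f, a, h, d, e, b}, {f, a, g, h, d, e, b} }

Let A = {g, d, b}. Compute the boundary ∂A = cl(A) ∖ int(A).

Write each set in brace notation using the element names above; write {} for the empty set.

{g, h, d, e, b}

U open, U⊆A: {}. int(A) = ⋃ = {}
X∖A={f, a, h, e}, int(X∖A)={f, a}, hence cl(A)={g, h, d, e, b}
∂A: remove int from cl → {g, h, d, e, b}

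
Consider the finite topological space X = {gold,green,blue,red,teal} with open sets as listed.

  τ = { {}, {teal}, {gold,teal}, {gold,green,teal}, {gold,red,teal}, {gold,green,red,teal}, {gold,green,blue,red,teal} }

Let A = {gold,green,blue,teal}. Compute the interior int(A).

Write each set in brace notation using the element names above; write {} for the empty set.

{gold,green,teal}

interior: largest open inside A is {gold,green,teal} (from {}, {teal}, {gold,teal}, {gold,green,teal})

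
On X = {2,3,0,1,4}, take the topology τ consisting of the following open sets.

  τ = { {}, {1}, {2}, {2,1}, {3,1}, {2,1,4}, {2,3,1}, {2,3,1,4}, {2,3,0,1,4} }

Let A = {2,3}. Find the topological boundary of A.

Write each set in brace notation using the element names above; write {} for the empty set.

U open, U⊆A: {}, {2}. int(A) = ⋃ = {2}
X∖A={0,1,4}, int(X∖A)={1}, hence cl(A)={2,3,0,4}
∂A: remove int from cl → {3,0,4}

{3,0,4}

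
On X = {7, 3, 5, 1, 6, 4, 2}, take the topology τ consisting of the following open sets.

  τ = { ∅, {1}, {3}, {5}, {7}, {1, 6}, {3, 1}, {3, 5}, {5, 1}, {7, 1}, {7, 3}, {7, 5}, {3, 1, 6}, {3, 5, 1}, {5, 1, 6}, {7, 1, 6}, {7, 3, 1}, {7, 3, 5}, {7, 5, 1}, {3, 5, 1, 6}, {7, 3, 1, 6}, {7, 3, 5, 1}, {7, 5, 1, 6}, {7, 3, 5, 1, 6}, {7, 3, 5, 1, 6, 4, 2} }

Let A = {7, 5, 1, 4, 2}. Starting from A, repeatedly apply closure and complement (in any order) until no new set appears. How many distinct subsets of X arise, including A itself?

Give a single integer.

8

complement {3, 6}; its interior {3}; cl(A) = X∖{3} = {7, 5, 1, 6, 4, 2}
With k = closure, c = complement:
  1. A     = {7, 5, 1, 4, 2}
  2. kA    = {7, 5, 1, 6, 4, 2}
  3. cA    = {3, 6}
  4. ckA   = {3}
  5. kcA   = {3, 6, 4, 2}
  6. kckA  = {3, 4, 2}
  7. ckcA  = {7, 5, 1}
  8. ckckA = {7, 5, 1, 6}
k, c of each give nothing new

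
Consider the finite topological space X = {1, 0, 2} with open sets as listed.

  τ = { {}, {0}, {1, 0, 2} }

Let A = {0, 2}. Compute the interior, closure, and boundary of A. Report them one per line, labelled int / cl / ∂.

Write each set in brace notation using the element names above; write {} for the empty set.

int(A) = {0}
cl(A)  = {1, 0, 2}
∂A     = {1, 2}

interior: largest open inside A is {0} (from {}, {0})
cl via duality: int({1}) = {}, so X∖{} = {1, 0, 2}
cl∖int = {1, 2}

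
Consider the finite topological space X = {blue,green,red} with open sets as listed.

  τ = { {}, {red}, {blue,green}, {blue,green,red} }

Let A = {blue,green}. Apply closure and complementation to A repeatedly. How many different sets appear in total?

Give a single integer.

2

cl via duality: int({red}) = {red}, so X∖{red} = {blue,green}
Write k for closure, c for complement:
  1. A     = {blue,green}
  2. cA    = {red}
applying k or c yields no new set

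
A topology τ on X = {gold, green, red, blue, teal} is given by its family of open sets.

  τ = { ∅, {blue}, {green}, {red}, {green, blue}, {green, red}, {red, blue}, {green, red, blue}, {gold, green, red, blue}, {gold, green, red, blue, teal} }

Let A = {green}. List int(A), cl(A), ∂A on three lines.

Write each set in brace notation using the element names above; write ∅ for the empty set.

open subsets of A: ∅, {green}; so int(A) = {green}
closure: X∖int(X∖A) = X∖{red, blue} = {gold, green, teal}
∂A = {gold, green, teal} minus {green} = {gold, teal}

int(A) = {green}
cl(A)  = {gold, green, teal}
∂A     = {gold, teal}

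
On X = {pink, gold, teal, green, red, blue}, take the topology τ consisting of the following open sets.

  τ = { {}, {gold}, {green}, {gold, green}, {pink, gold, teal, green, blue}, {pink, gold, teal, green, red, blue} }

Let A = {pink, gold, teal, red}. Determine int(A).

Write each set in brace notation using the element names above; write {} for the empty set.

interior: largest open inside A is {gold} (from {}, {gold})

{gold}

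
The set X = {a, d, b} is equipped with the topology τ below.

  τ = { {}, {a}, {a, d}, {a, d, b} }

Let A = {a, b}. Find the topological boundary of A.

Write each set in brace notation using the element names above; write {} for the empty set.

U open, U⊆A: {}, {a}. int(A) = ⋃ = {a}
X∖A={d}, int(X∖A)={}, hence cl(A)={a, d, b}
∂A: remove int from cl → {d, b}

{d, b}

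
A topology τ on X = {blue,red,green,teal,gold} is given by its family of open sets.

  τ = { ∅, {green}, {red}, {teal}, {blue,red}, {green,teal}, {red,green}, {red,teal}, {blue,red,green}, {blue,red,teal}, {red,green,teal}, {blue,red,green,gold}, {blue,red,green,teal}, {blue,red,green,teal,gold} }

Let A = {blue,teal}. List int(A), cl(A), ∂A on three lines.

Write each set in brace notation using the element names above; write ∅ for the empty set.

int(A) = {teal}
cl(A)  = {blue,teal,gold}
∂A     = {blue,gold}

interior: largest open inside A is {teal} (from ∅, {teal})
cl via duality: int({red,green,gold}) = {red,green}, so X∖{red,green} = {blue,teal,gold}
cl∖int = {blue,gold}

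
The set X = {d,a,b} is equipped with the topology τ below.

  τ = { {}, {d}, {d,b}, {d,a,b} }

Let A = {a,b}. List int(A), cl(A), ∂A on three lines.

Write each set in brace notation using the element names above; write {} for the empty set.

int(A) = {}
cl(A)  = {a,b}
∂A     = {a,b}

open subsets of A: {}; so int(A) = {}
closure: X∖int(X∖A) = X∖{d} = {a,b}
∂A = {a,b} minus {} = {a,b}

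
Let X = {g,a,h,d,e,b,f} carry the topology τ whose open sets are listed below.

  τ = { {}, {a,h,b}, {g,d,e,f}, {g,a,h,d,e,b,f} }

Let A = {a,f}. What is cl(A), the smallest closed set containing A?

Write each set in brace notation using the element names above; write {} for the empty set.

{g,a,h,d,e,b,f}

X∖A={g,h,d,e,b}, int(X∖A)={}, hence cl(A)={g,a,h,d,e,b,f}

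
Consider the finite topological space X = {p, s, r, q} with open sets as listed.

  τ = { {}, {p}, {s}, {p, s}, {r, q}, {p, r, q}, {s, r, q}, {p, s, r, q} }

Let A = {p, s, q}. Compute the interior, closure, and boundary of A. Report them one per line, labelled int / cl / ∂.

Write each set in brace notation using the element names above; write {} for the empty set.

int(A) = {p, s}
cl(A)  = {p, s, r, q}
∂A     = {r, q}

open subsets of A: {}, {s}, {p}, {p, s}; so int(A) = {p, s}
closure: X∖int(X∖A) = X∖{} = {p, s, r, q}
∂A = {p, s, r, q} minus {p, s} = {r, q}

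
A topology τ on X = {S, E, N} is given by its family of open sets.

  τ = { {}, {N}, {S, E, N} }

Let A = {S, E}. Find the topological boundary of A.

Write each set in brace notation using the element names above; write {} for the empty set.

{S, E}

opens ⊆ A: {}; union → int = {}
complement {N}; its interior {N}; cl(A) = X∖{N} = {S, E}
boundary = {S, E} ∖ {} = {S, E}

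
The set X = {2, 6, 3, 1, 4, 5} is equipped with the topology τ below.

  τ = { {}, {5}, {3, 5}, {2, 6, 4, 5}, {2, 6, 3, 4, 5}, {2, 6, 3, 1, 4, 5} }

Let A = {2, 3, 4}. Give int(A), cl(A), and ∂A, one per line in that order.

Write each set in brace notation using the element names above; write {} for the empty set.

int(A) = {}
cl(A)  = {2, 6, 3, 1, 4}
∂A     = {2, 6, 3, 1, 4}

opens ⊆ A: {}; union → int = {}
complement {6, 1, 5}; its interior {5}; cl(A) = X∖{5} = {2, 6, 3, 1, 4}
boundary = {2, 6, 3, 1, 4} ∖ {} = {2, 6, 3, 1, 4}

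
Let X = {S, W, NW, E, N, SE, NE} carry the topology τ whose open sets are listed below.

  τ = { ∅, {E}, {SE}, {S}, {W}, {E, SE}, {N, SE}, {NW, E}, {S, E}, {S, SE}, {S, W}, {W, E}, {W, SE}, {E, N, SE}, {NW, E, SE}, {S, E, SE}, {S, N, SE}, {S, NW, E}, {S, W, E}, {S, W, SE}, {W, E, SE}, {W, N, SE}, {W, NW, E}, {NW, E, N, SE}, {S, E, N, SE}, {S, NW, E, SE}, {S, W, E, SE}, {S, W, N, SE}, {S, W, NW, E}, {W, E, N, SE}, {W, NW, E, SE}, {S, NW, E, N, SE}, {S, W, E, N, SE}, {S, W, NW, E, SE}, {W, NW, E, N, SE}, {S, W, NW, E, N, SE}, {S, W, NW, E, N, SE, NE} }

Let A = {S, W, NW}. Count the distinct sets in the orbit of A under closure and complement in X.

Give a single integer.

8

cl via duality: int({E, N, SE, NE}) = {E, N, SE}, so X∖{E, N, SE} = {S, W, NW, NE}
Write k for closure, c for complement:
  1. A     = {S, W, NW}
  2. kA    = {S, W, NW, NE}
  3. cA    = {E, N, SE, NE}
  4. ckA   = {E, N, SE}
  5. kcA   = {NW, E, N, SE, NE}
  6. ckcA  = {S, W}
  7. kckcA = {S, W, NE}
  8. ckckcA = {NW, E, N, SE}
applying k or c yields no new set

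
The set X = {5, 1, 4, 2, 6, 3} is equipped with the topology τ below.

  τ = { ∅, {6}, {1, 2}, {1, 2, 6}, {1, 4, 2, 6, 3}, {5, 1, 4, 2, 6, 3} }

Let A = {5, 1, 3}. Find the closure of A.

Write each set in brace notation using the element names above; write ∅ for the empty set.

{5, 1, 4, 2, 3}

X∖A={4, 2, 6}, int(X∖A)={6}, hence cl(A)={5, 1, 4, 2, 3}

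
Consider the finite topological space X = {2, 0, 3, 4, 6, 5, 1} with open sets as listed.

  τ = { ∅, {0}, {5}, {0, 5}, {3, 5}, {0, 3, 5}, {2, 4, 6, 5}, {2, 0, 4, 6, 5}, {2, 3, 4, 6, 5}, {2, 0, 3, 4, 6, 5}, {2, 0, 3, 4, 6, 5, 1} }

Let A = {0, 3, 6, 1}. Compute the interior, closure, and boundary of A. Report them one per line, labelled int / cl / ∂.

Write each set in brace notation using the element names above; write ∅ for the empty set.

int(A) = {0}
cl(A)  = {2, 0, 3, 4, 6, 1}
∂A     = {2, 3, 4, 6, 1}

U open, U⊆A: ∅, {0}. int(A) = ⋃ = {0}
X∖A={2, 4, 5}, int(X∖A)={5}, hence cl(A)={2, 0, 3, 4, 6, 1}
∂A: remove int from cl → {2, 3, 4, 6, 1}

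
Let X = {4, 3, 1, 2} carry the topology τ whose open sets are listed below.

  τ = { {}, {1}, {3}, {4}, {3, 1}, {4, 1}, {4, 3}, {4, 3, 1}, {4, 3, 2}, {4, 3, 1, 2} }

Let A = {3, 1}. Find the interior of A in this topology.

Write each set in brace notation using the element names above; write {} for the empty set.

{3, 1}

interior: largest open inside A is {3, 1} (from {}, {3}, {1}, {3, 1})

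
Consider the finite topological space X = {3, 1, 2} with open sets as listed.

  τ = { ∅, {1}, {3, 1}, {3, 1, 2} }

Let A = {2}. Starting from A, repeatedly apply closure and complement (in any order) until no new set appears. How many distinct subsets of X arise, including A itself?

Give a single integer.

cl via duality: int({3, 1}) = {3, 1}, so X∖{3, 1} = {2}
Write k for closure, c for complement:
  1. A     = {2}
  2. cA    = {3, 1}
  3. kcA   = {3, 1, 2}
  4. ckcA  = ∅
applying k or c yields no new set

4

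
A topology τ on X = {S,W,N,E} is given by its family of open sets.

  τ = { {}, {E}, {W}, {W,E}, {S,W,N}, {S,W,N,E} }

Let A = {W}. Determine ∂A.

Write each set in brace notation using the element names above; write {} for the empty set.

{S,N}

open subsets of A: {}, {W}; so int(A) = {W}
closure: X∖int(X∖A) = X∖{E} = {S,W,N}
∂A = {S,W,N} minus {W} = {S,N}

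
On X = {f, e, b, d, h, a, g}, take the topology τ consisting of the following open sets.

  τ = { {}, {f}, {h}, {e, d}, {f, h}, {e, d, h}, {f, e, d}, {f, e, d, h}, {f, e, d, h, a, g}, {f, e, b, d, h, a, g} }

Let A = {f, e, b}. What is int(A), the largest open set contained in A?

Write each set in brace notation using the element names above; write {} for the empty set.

{f}

open subsets of A: {}, {f}; so int(A) = {f}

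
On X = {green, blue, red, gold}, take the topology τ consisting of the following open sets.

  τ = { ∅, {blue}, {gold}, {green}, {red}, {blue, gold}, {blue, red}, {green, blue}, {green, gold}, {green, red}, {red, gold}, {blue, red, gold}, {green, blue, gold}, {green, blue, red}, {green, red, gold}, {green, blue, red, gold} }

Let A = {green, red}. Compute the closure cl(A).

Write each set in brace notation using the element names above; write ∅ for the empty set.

cl via duality: int({blue, gold}) = {blue, gold}, so X∖{blue, gold} = {green, red}

{green, red}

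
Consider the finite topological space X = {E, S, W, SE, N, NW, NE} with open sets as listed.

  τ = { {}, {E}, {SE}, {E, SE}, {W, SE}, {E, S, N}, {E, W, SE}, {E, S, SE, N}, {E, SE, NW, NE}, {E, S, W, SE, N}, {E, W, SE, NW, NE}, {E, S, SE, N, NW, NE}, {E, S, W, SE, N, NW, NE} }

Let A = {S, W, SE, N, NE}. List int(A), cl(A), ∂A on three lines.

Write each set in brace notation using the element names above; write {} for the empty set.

interior: largest open inside A is {W, SE} (from {}, {SE}, {W, SE})
cl via duality: int({E, NW}) = {E}, so X∖{E} = {S, W, SE, N, NW, NE}
cl∖int = {S, N, NW, NE}

int(A) = {W, SE}
cl(A)  = {S, W, SE, N, NW, NE}
∂A     = {S, N, NW, NE}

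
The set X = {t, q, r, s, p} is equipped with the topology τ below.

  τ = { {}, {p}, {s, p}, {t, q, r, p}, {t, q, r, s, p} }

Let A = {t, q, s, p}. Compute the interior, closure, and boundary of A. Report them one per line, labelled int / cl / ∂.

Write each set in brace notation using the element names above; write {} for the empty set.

interior: largest open inside A is {s, p} (from {}, {p}, {s, p})
cl via duality: int({r}) = {}, so X∖{} = {t, q, r, s, p}
cl∖int = {t, q, r}

int(A) = {s, p}
cl(A)  = {t, q, r, s, p}
∂A     = {t, q, r}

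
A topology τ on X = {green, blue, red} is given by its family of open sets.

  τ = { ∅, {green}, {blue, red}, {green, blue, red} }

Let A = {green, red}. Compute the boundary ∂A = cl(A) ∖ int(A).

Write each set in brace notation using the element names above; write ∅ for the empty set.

{blue, red}

U open, U⊆A: ∅, {green}. int(A) = ⋃ = {green}
X∖A={blue}, int(X∖A)=∅, hence cl(A)={green, blue, red}
∂A: remove int from cl → {blue, red}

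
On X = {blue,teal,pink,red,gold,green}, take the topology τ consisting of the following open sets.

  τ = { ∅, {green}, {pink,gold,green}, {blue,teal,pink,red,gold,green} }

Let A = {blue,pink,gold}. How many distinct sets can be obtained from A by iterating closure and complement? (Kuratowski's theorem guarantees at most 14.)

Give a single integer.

cl via duality: int({teal,red,green}) = {green}, so X∖{green} = {blue,teal,pink,red,gold}
Write k for closure, c for complement:
  1. A     = {blue,pink,gold}
  2. kA    = {blue,teal,pink,red,gold}
  3. cA    = {teal,red,green}
  4. ckA   = {green}
  5. kcA   = {blue,teal,pink,red,gold,green}
  6. ckcA  = ∅
applying k or c yields no new set

6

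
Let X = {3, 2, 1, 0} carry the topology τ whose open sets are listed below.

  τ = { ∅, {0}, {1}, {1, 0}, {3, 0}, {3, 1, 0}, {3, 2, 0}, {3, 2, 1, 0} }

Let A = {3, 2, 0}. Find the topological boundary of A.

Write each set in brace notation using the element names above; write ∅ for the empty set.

∅

interior: largest open inside A is {3, 2, 0} (from ∅, {0}, {3, 0}, {3, 2, 0})
cl via duality: int({1}) = {1}, so X∖{1} = {3, 2, 0}
cl∖int = ∅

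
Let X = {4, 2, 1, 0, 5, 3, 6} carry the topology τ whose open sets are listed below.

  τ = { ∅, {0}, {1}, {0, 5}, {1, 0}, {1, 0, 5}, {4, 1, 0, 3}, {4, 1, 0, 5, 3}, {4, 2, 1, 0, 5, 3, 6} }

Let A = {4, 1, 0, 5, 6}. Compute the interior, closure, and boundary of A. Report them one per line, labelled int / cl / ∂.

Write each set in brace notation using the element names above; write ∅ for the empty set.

interior: largest open inside A is {1, 0, 5} (from ∅, {0}, {1}, {0, 5}, {1, 0}, {1, 0, 5})
cl via duality: int({2, 3}) = ∅, so X∖∅ = {4, 2, 1, 0, 5, 3, 6}
cl∖int = {4, 2, 3, 6}

int(A) = {1, 0, 5}
cl(A)  = {4, 2, 1, 0, 5, 3, 6}
∂A     = {4, 2, 3, 6}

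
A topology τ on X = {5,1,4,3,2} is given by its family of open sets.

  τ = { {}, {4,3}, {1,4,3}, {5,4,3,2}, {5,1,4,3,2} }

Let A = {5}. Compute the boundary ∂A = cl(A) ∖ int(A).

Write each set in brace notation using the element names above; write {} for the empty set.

{5,2}

interior: largest open inside A is {} (from {})
cl via duality: int({1,4,3,2}) = {1,4,3}, so X∖{1,4,3} = {5,2}
cl∖int = {5,2}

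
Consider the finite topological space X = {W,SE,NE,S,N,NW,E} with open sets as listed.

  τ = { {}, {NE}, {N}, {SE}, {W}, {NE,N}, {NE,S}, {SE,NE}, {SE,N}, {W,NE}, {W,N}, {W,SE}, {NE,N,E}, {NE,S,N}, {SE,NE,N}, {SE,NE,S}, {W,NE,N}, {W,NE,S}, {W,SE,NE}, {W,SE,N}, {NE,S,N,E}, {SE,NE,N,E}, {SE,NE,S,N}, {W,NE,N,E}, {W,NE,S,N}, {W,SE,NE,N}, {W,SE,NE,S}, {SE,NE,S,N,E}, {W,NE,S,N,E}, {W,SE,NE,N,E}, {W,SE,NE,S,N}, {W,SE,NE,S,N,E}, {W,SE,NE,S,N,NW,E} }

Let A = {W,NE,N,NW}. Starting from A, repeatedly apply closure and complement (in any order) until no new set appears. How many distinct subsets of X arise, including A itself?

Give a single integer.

complement {SE,S,E}; its interior {SE}; cl(A) = X∖{SE} = {W,NE,S,N,NW,E}
With k = closure, c = complement:
  1. A     = {W,NE,N,NW}
  2. kA    = {W,NE,S,N,NW,E}
  3. cA    = {SE,S,E}
  4. ckA   = {SE}
  5. kcA   = {SE,S,NW,E}
  6. kckA  = {SE,NW}
  7. ckcA  = {W,NE,N}
  8. ckckA = {W,NE,S,N,E}
k, c of each give nothing new

8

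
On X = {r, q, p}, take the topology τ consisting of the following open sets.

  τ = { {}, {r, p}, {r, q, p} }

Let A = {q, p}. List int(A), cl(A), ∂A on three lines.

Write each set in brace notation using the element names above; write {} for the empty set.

opens ⊆ A: {}; union → int = {}
complement {r}; its interior {}; cl(A) = X∖{} = {r, q, p}
boundary = {r, q, p} ∖ {} = {r, q, p}

int(A) = {}
cl(A)  = {r, q, p}
∂A     = {r, q, p}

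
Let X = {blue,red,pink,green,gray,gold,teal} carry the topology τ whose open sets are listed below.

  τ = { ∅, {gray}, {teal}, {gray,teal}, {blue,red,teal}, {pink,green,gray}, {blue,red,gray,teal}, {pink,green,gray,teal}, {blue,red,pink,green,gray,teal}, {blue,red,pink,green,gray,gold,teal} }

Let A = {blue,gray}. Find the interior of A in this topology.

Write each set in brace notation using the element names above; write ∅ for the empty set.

interior: largest open inside A is {gray} (from ∅, {gray})

{gray}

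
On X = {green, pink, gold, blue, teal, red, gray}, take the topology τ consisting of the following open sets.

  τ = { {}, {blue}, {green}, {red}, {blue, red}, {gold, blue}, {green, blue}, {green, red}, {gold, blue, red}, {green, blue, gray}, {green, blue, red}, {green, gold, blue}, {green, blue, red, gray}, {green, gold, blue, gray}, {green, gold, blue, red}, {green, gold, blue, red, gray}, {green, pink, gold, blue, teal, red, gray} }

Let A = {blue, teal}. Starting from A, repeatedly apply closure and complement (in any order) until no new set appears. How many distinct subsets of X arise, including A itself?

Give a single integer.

8

X∖A={green, pink, gold, red, gray}, int(X∖A)={green, red}, hence cl(A)={pink, gold, blue, teal, gray}
Orbit (k=closure, c=complement):
  1. A     = {blue, teal}
  2. kA    = {pink, gold, blue, teal, gray}
  3. cA    = {green, pink, gold, red, gray}
  4. ckA   = {green, red}
  5. kcA   = {green, pink, gold, teal, red, gray}
  6. kckA  = {green, pink, teal, red, gray}
  7. ckcA  = {blue}
  8. ckckA = {gold, blue}
(closed under both — stop)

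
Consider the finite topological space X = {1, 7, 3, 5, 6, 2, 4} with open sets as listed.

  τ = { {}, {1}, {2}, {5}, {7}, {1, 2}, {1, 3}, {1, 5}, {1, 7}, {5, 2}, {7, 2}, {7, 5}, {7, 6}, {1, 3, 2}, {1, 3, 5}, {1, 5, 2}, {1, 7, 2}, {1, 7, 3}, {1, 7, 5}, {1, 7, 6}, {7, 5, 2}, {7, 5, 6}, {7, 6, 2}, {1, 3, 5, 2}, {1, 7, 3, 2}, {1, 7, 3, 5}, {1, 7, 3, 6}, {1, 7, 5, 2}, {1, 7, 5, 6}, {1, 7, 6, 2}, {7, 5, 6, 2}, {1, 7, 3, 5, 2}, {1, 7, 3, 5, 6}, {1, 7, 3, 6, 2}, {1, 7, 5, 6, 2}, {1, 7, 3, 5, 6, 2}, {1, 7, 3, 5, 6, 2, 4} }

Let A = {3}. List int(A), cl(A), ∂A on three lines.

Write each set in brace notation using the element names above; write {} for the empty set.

int(A) = {}
cl(A)  = {3, 4}
∂A     = {3, 4}

open subsets of A: {}; so int(A) = {}
closure: X∖int(X∖A) = X∖{1, 7, 5, 6, 2} = {3, 4}
∂A = {3, 4} minus {} = {3, 4}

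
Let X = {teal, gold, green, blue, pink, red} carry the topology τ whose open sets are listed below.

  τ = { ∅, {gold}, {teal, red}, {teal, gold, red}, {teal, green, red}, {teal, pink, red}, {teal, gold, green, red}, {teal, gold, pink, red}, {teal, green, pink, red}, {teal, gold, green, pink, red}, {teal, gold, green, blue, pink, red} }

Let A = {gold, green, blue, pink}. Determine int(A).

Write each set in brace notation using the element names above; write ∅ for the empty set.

{gold}

interior: largest open inside A is {gold} (from ∅, {gold})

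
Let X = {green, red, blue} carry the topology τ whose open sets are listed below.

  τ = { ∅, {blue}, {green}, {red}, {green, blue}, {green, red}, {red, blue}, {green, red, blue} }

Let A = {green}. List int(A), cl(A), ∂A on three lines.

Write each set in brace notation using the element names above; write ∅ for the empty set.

U open, U⊆A: ∅, {green}. int(A) = ⋃ = {green}
X∖A={red, blue}, int(X∖A)={red, blue}, hence cl(A)={green}
∂A: remove int from cl → ∅

int(A) = {green}
cl(A)  = {green}
∂A     = ∅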